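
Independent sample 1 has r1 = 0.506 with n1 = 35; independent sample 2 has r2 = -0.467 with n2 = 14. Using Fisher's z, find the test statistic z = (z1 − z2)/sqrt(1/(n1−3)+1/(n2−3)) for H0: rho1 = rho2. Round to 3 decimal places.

z1 = atanh(0.506) = 0.557338,  z2 = atanh(-0.467) = -0.506227
SE = √(1/(n1−3) + 1/(n2−3)) = √(1/32 + 1/11) = √(0.0312500 + 0.0909091) = √0.1221591 = 0.349513
z = (z1 − z2)/SE = (0.557338 − (-0.506227)) / 0.349513 = 1.063565 / 0.349513 = 3.043

3.043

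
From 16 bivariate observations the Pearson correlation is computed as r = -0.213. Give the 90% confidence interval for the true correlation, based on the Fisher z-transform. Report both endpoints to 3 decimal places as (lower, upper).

z_r = atanh(-0.213) = -0.216312;  SE = 1/√(n−3) = 1/√13 = 0.277350
z-limits: -0.216312 ± 1.645·0.277350 = -0.216312 ± 0.456241 = [-0.672553, 0.239929]
ρ-limits: (tanh -0.672553, tanh 0.239929) = (-0.587, 0.235)

(-0.587, 0.235)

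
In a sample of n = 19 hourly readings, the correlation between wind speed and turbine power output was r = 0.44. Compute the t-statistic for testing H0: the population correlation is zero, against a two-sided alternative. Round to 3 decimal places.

2.020

1 − r² = 1 − 0.1936 = 0.8064;  √(1−r²) = 0.897998
√(n−2) = √17 = 4.123106
t = r·√(n−2)/√(1−r²) = 0.44 · 4.123106 / 0.897998 = 2.020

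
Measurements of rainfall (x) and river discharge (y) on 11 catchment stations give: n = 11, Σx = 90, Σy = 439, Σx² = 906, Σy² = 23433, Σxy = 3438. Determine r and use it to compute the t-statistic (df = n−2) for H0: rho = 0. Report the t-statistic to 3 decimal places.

S_xy = nΣxy − ΣxΣy = 11·3438 − 90·439 = 37818 − 39510 = -1692
S_xx = nΣx² − (Σx)² = 11·906 − 90² = 9966 − 8100 = 1866
S_yy = nΣy² − (Σy)² = 11·23433 − 439² = 257763 − 192721 = 65042
r = S_xy / √(S_xx·S_yy) = -1692 / √(1866·65042) = -1692 / √121368372 = -1692 / 11016.7315 = -0.1536
t = r·√(n−2)/√(1−r²) = -0.1536·√9 / √(1−0.023593) = -0.460800 / 0.988133 = -0.466

-0.466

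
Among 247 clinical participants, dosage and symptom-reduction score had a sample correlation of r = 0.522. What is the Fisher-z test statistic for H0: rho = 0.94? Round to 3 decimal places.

-18.104

z_r = atanh(0.522) = 0.579085,  z_0 = atanh(0.94) = 1.738049
SE = 1/√(n−3) = 1/√244 = 0.064018
z = (z_r − z_0)/SE = (0.579085 − 1.738049) / 0.064018 = -1.158964 / 0.064018 = -18.104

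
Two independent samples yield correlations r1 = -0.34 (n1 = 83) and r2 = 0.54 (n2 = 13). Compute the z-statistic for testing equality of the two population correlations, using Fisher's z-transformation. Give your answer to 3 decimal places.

-2.857

z1 = atanh(-0.34) = -0.354093,  z2 = atanh(0.54) = 0.604156
SE = √(1/(n1−3) + 1/(n2−3)) = √(1/80 + 1/10) = √(0.0125000 + 0.1000000) = √0.1125000 = 0.335410
z = (z1 − z2)/SE = (-0.354093 − 0.604156) / 0.335410 = -0.958249 / 0.335410 = -2.857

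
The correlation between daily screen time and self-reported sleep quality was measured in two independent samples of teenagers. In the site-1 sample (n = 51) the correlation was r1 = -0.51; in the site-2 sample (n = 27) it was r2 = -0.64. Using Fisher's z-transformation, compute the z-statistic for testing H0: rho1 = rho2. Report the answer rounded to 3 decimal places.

Fisher z-transforms: z1 = atanh(-0.51) = -0.562730, z2 = atanh(-0.64) = -0.758174; difference d = 0.195444
Var(d) = 1/48 + 1/24 = 0.0208333 + 0.0416667 = 0.0625000
z = d/√Var(d) = 0.195444 / √0.0625000 = 0.195444 / 0.250000 = 0.782

0.782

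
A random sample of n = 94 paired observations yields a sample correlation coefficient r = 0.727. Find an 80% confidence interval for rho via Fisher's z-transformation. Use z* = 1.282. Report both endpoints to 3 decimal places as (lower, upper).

(0.657, 0.784)

Fisher z: z_r = atanh(r) = ½·ln((1+0.727)/(1−0.727)) = 0.922335
SE(z) = 1/√(n−3) = 1/√91 = 0.104828
80% ⇒ z* = 1.282; margin = 1.282·0.104828 = 0.134389
CI on z-scale: (0.787946, 1.056724)
Back-transform: tanh(0.787946) = 0.657244, tanh(1.056724) = 0.784407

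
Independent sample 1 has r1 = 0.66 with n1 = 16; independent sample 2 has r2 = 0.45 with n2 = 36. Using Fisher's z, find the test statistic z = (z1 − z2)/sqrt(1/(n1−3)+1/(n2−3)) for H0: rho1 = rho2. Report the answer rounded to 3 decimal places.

0.941

z1 = atanh(0.66) = 0.792814,  z2 = atanh(0.45) = 0.484700
SE = √(1/(n1−3) + 1/(n2−3)) = √(1/13 + 1/33) = √(0.0769231 + 0.0303030) = √0.1072261 = 0.327454
z = (z1 − z2)/SE = (0.792814 − 0.484700) / 0.327454 = 0.308114 / 0.327454 = 0.941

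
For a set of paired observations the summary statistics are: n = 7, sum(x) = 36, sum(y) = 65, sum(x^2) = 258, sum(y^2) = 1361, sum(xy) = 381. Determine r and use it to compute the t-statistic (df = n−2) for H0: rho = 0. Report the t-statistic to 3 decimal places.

Numerator: nΣxy − (Σx)(Σy) = 7·381 − (36)(65) = 327
Denominator: √[(nΣx²−(Σx)²)(nΣy²−(Σy)²)]
  nΣx²−(Σx)² = 7·258 − 1296 = 510;  nΣy²−(Σy)² = 7·1361 − 4225 = 5302
  √(510·5302) = √2704020 = 1644.3905
r = 327 / 1644.3905 = 0.1989
t = r·√(n−2)/√(1−r²) = 0.1989·√5 / √(1−0.039561) = 0.444754 / 0.980020 = 0.454

0.454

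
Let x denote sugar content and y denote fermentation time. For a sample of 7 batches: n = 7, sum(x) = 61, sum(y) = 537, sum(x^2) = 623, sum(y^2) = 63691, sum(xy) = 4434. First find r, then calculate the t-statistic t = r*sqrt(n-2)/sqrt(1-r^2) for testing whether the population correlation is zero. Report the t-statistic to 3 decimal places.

Numerator: nΣxy − (Σx)(Σy) = 7·4434 − (61)(537) = -1719
Denominator: √[(nΣx²−(Σx)²)(nΣy²−(Σy)²)]
  nΣx²−(Σx)² = 7·623 − 3721 = 640;  nΣy²−(Σy)² = 7·63691 − 288369 = 157468
  √(640·157468) = √100779520 = 10038.9003
r = -1719 / 10038.9003 = -0.1712
t = r·√(n−2)/√(1−r²) = -0.1712·√5 / √(1−0.029309) = -0.382815 / 0.985237 = -0.389

-0.389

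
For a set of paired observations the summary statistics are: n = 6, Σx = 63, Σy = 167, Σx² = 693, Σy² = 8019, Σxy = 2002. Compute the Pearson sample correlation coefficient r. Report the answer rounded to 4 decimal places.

0.7626

S_xy = nΣxy − ΣxΣy = 6·2002 − 63·167 = 12012 − 10521 = 1491
S_xx = nΣx² − (Σx)² = 6·693 − 63² = 4158 − 3969 = 189
S_yy = nΣy² − (Σy)² = 6·8019 − 167² = 48114 − 27889 = 20225
r = S_xy / √(S_xx·S_yy) = 1491 / √(189·20225) = 1491 / √3822525 = 1491 / 1955.1279 = 0.7626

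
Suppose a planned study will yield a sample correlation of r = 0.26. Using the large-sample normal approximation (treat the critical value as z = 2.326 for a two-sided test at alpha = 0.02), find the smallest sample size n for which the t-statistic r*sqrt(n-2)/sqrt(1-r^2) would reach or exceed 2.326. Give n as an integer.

77

r√(n−2)/√(1−r²) ≥ 2.326  ⇔  n−2 ≥ (2.326)²·(1−r²)/r²
(1−r²)/r² = (1−0.0676)/0.0676 = 13.7929
n ≥ 2 + 5.410276·13.7929 = 2 + 74.6234 = 76.6234
⌈76.6234⌉ = 77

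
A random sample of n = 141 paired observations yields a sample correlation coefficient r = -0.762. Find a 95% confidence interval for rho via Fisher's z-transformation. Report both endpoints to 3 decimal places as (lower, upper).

Fisher z: z_r = atanh(r) = ½·ln((1+(-0.762))/(1−(-0.762))) = -1.000967
SE(z) = 1/√(n−3) = 1/√138 = 0.085126
95% ⇒ z* = 1.960; margin = 1.960·0.085126 = 0.166847
CI on z-scale: (-1.167814, -0.834120)
Back-transform: tanh(-1.167814) = -0.823570, tanh(-0.834120) = -0.682682

(-0.824, -0.683)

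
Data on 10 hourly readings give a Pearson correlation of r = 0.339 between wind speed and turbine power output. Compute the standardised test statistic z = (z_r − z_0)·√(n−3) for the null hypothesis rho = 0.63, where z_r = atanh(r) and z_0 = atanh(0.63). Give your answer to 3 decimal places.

z_r = atanh(0.339) = 0.352962,  z_0 = atanh(0.63) = 0.741416
SE = 1/√(n−3) = 1/√7 = 0.377964
z = (z_r − z_0)/SE = (0.352962 − 0.741416) / 0.377964 = -0.388454 / 0.377964 = -1.028

-1.028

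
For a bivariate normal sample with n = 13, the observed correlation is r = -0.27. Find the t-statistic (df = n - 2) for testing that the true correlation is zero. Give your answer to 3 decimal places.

t = r·√(n−2) / √(1−r²) with r = -0.27, n = 13
  = -0.27·√11 / √(1 − 0.0729)
  = -0.27·3.316625 / 0.962860
  = -0.895489 / 0.962860 = -0.930

-0.930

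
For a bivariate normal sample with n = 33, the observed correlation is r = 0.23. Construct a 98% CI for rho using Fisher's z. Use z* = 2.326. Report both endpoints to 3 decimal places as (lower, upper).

Fisher z: z_r = atanh(r) = ½·ln((1+0.23)/(1−0.23)) = 0.234189
SE(z) = 1/√(n−3) = 1/√30 = 0.182574
98% ⇒ z* = 2.326; margin = 2.326·0.182574 = 0.424667
CI on z-scale: (-0.190478, 0.658856)
Back-transform: tanh(-0.190478) = -0.188207, tanh(0.658856) = 0.577602

(-0.188, 0.578)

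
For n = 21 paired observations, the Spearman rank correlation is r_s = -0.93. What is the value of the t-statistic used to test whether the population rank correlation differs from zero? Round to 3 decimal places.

-11.029

t = r_s·√(n−2) / √(1−r_s²) with r_s = -0.93, n = 21
  = -0.93·√19 / √(1 − 0.8649)
  = -0.93·4.358899 / 0.367560
  = -4.053776 / 0.367560 = -11.029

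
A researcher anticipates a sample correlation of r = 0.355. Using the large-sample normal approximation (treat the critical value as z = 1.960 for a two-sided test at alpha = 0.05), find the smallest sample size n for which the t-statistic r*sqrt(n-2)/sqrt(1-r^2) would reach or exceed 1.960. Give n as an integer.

29

Need r·√(n−2)/√(1−r²) ≥ 1.960
√(n−2) ≥ 1.960·√(1−0.126025) / 0.355 = 1.960·0.934866 / 0.355 = 5.1615
n−2 ≥ 26.6411  ⇒  n ≥ 28.6411
Smallest integer n = 29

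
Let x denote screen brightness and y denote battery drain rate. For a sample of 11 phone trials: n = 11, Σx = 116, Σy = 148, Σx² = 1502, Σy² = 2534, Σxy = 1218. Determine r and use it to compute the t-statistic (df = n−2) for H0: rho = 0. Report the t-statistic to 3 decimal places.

Numerator: nΣxy − (Σx)(Σy) = 11·1218 − (116)(148) = -3770
Denominator: √[(nΣx²−(Σx)²)(nΣy²−(Σy)²)]
  nΣx²−(Σx)² = 11·1502 − 13456 = 3066;  nΣy²−(Σy)² = 11·2534 − 21904 = 5970
  √(3066·5970) = √18304020 = 4278.3198
r = -3770 / 4278.3198 = -0.8812
t = r·√(n−2)/√(1−r²) = -0.8812·√9 / √(1−0.776513) = -2.643600 / 0.472744 = -5.592

-5.592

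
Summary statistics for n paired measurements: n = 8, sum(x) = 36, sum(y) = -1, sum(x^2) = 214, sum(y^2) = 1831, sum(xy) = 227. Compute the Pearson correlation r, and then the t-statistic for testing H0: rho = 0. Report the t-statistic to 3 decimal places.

2.780

S_xy = nΣxy − ΣxΣy = 8·227 − 36·(-1) = 1816 − (-36) = 1852
S_xx = nΣx² − (Σx)² = 8·214 − 36² = 1712 − 1296 = 416
S_yy = nΣy² − (Σy)² = 8·1831 − (-1)² = 14648 − 1 = 14647
r = S_xy / √(S_xx·S_yy) = 1852 / √(416·14647) = 1852 / √6093152 = 1852 / 2468.4311 = 0.7503
t = r·√(n−2)/√(1−r²) = 0.7503·√6 / √(1−0.562950) = 1.837852 / 0.661098 = 2.780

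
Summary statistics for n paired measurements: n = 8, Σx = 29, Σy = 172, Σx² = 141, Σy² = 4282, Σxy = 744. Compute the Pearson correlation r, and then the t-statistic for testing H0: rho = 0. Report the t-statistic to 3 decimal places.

3.681

Numerator: nΣxy − (Σx)(Σy) = 8·744 − (29)(172) = 964
Denominator: √[(nΣx²−(Σx)²)(nΣy²−(Σy)²)]
  nΣx²−(Σx)² = 8·141 − 841 = 287;  nΣy²−(Σy)² = 8·4282 − 29584 = 4672
  √(287·4672) = √1340864 = 1157.9568
r = 964 / 1157.9568 = 0.8325
t = r·√(n−2)/√(1−r²) = 0.8325·√6 / √(1−0.693056) = 2.039200 / 0.554025 = 3.681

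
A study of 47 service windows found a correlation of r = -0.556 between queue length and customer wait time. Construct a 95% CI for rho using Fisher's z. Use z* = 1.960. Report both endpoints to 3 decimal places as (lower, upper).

Fisher z: z_r = atanh(r) = ½·ln((1+(-0.556))/(1−(-0.556))) = -0.627025
SE(z) = 1/√(n−3) = 1/√44 = 0.150756
95% ⇒ z* = 1.960; margin = 1.960·0.150756 = 0.295482
CI on z-scale: (-0.922507, -0.331543)
Back-transform: tanh(-0.922507) = -0.727081, tanh(-0.331543) = -0.319907

(-0.727, -0.320)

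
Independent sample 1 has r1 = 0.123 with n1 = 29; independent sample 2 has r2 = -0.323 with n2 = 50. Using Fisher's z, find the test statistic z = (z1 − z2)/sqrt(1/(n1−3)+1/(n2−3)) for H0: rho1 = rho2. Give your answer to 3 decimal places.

z1 = atanh(0.123) = 0.123626,  z2 = atanh(-0.323) = -0.334993
SE = √(1/(n1−3) + 1/(n2−3)) = √(1/26 + 1/47) = √(0.0384615 + 0.0212766) = √0.0597381 = 0.244414
z = (z1 − z2)/SE = (0.123626 − (-0.334993)) / 0.244414 = 0.458619 / 0.244414 = 1.876

1.876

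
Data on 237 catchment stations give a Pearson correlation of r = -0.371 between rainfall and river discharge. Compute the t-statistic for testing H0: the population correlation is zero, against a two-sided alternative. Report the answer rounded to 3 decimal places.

t = r·√(n−2) / √(1−r²) with r = -0.371, n = 237
  = -0.371·√235 / √(1 − 0.137641)
  = -0.371·15.329710 / 0.928633
  = -5.687322 / 0.928633 = -6.124

-6.124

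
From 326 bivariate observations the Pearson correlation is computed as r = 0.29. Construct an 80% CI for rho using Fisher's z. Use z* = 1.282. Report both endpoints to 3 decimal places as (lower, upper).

Fisher z: z_r = atanh(r) = ½·ln((1+0.29)/(1−0.29)) = 0.298566
SE(z) = 1/√(n−3) = 1/√323 = 0.055641
80% ⇒ z* = 1.282; margin = 1.282·0.055641 = 0.071332
CI on z-scale: (0.227234, 0.369898)
Back-transform: tanh(0.227234) = 0.223402, tanh(0.369898) = 0.353902

(0.223, 0.354)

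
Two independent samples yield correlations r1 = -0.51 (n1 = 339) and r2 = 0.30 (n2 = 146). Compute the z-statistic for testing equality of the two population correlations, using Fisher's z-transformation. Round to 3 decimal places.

-8.736

z1 = atanh(-0.51) = -0.562730,  z2 = atanh(0.30) = 0.309520
SE = √(1/(n1−3) + 1/(n2−3)) = √(1/336 + 1/143) = √(0.0029762 + 0.0069930) = √0.0099692 = 0.099846
z = (z1 − z2)/SE = (-0.562730 − 0.309520) / 0.099846 = -0.872250 / 0.099846 = -8.736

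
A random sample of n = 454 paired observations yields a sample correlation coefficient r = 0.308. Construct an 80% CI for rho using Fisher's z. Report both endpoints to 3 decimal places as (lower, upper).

(0.252, 0.362)

Fisher z: z_r = atanh(r) = ½·ln((1+0.308)/(1−0.308)) = 0.318334
SE(z) = 1/√(n−3) = 1/√451 = 0.047088
80% ⇒ z* = 1.282; margin = 1.282·0.047088 = 0.060367
CI on z-scale: (0.257967, 0.378701)
Back-transform: tanh(0.257967) = 0.252393, tanh(0.378701) = 0.361579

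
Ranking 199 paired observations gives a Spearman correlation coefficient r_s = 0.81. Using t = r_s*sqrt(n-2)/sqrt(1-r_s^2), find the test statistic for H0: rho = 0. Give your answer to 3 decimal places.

t = r_s·√(n−2) / √(1−r_s²) with r_s = 0.81, n = 199
  = 0.81·√197 / √(1 − 0.6561)
  = 0.81·14.035669 / 0.586430
  = 11.368892 / 0.586430 = 19.387

19.387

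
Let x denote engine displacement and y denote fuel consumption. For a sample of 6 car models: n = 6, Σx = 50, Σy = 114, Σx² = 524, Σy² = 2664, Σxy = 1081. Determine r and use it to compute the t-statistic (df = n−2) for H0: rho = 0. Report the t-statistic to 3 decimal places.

1.375

Numerator: nΣxy − (Σx)(Σy) = 6·1081 − (50)(114) = 786
Denominator: √[(nΣx²−(Σx)²)(nΣy²−(Σy)²)]
  nΣx²−(Σx)² = 6·524 − 2500 = 644;  nΣy²−(Σy)² = 6·2664 − 12996 = 2988
  √(644·2988) = √1924272 = 1387.1813
r = 786 / 1387.1813 = 0.5666
t = r·√(n−2)/√(1−r²) = 0.5666·√4 / √(1−0.321036) = 1.133200 / 0.823993 = 1.375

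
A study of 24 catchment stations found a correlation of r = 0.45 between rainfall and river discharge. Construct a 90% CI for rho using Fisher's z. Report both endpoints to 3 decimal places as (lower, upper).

(0.125, 0.688)

Fisher z: z_r = atanh(r) = ½·ln((1+0.45)/(1−0.45)) = 0.484700
SE(z) = 1/√(n−3) = 1/√21 = 0.218218
90% ⇒ z* = 1.645; margin = 1.645·0.218218 = 0.358969
CI on z-scale: (0.125731, 0.843669)
Back-transform: tanh(0.125731) = 0.125073, tanh(0.843669) = 0.687748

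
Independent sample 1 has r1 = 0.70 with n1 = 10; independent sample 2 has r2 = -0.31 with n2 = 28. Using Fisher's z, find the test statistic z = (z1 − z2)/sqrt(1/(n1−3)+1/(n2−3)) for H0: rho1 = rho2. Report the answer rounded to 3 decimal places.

Fisher z-transforms: z1 = atanh(0.70) = 0.867301, z2 = atanh(-0.31) = -0.320545; difference d = 1.187846
Var(d) = 1/7 + 1/25 = 0.1428571 + 0.0400000 = 0.1828571
z = d/√Var(d) = 1.187846 / √0.1828571 = 1.187846 / 0.427618 = 2.778

2.778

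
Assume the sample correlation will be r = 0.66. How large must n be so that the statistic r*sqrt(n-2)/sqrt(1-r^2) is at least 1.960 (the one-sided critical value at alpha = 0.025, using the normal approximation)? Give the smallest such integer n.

7

Need r·√(n−2)/√(1−r²) ≥ 1.960
√(n−2) ≥ 1.960·√(1−0.4356) / 0.66 = 1.960·0.751266 / 0.66 = 2.2310
n−2 ≥ 4.9774  ⇒  n ≥ 6.9774
Smallest integer n = 7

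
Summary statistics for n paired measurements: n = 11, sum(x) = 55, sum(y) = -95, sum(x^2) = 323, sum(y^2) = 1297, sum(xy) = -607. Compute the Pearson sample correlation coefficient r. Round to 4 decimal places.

Numerator: nΣxy − (Σx)(Σy) = 11·(-607) − (55)(-95) = -1452
Denominator: √[(nΣx²−(Σx)²)(nΣy²−(Σy)²)]
  nΣx²−(Σx)² = 11·323 − 3025 = 528;  nΣy²−(Σy)² = 11·1297 − 9025 = 5242
  √(528·5242) = √2767776 = 1663.6634
r = -1452 / 1663.6634 = -0.8728

-0.8728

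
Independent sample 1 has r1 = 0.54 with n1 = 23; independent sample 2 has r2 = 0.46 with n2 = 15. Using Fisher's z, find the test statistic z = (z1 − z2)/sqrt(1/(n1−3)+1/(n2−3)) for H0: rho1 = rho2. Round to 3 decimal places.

z1 = atanh(0.54) = 0.604156,  z2 = atanh(0.46) = 0.497311
SE = √(1/(n1−3) + 1/(n2−3)) = √(1/20 + 1/12) = √(0.0500000 + 0.0833333) = √0.1333333 = 0.365148
z = (z1 − z2)/SE = (0.604156 − 0.497311) / 0.365148 = 0.106845 / 0.365148 = 0.293

0.293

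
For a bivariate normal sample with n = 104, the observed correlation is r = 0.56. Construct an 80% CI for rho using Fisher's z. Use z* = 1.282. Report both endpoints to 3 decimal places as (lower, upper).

Fisher z: z_r = atanh(r) = ½·ln((1+0.56)/(1−0.56)) = 0.632833
SE(z) = 1/√(n−3) = 1/√101 = 0.099504
80% ⇒ z* = 1.282; margin = 1.282·0.099504 = 0.127564
CI on z-scale: (0.505269, 0.760397)
Back-transform: tanh(0.505269) = 0.466251, tanh(0.760397) = 0.641311

(0.466, 0.641)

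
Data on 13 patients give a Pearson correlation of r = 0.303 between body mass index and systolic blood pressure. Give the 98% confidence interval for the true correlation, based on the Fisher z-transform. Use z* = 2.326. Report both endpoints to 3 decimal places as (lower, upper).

(-0.399, 0.781)

z_r = atanh(0.303) = 0.312820;  SE = 1/√(n−3) = 1/√10 = 0.316228
z-limits: 0.312820 ± 2.326·0.316228 = 0.312820 ± 0.735546 = [-0.422726, 1.048366]
ρ-limits: (tanh -0.422726, tanh 1.048366) = (-0.399, 0.781)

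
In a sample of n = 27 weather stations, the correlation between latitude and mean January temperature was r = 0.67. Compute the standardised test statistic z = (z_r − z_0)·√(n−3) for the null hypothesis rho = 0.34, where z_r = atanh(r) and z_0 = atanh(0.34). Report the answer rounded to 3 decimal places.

z_r = atanh(0.67) = 0.810743,  z_0 = atanh(0.34) = 0.354093
SE = 1/√(n−3) = 1/√24 = 0.204124
z = (z_r − z_0)/SE = (0.810743 − 0.354093) / 0.204124 = 0.456650 / 0.204124 = 2.237

2.237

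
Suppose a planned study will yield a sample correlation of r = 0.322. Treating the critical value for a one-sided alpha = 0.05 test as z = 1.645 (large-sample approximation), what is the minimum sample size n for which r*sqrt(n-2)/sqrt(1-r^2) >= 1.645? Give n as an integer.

Need r·√(n−2)/√(1−r²) ≥ 1.645
√(n−2) ≥ 1.645·√(1−0.103684) / 0.322 = 1.645·0.946740 / 0.322 = 4.8366
n−2 ≥ 23.3927  ⇒  n ≥ 25.3927
Smallest integer n = 26

26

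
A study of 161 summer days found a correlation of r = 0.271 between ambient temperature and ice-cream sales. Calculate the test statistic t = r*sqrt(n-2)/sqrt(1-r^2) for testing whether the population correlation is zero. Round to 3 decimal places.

3.550

t = r·√(n−2) / √(1−r²) with r = 0.271, n = 161
  = 0.271·√159 / √(1 − 0.073441)
  = 0.271·12.609520 / 0.962579
  = 3.417180 / 0.962579 = 3.550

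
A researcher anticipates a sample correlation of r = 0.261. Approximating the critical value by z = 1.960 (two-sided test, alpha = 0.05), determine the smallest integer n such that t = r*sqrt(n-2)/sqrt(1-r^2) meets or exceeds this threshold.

r√(n−2)/√(1−r²) ≥ 1.960  ⇔  n−2 ≥ (1.960)²·(1−r²)/r²
(1−r²)/r² = (1−0.068121)/0.068121 = 13.6798
n ≥ 2 + 3.8416·13.6798 = 2 + 52.5523 = 54.5523
⌈54.5523⌉ = 55

55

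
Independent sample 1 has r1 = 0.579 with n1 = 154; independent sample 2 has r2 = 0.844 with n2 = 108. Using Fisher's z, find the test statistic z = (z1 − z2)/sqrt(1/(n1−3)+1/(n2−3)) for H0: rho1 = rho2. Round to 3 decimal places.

Fisher z-transforms: z1 = atanh(0.579) = 0.660957, z2 = atanh(0.844) = 1.234918; difference d = -0.573961
Var(d) = 1/151 + 1/105 = 0.0066225 + 0.0095238 = 0.0161463
z = d/√Var(d) = -0.573961 / √0.0161463 = -0.573961 / 0.127068 = -4.517

-4.517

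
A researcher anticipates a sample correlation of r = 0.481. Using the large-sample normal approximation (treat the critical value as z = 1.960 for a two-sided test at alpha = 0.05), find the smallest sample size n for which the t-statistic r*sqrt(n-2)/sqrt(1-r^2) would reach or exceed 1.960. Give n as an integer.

Need r·√(n−2)/√(1−r²) ≥ 1.960
√(n−2) ≥ 1.960·√(1−0.231361) / 0.481 = 1.960·0.876721 / 0.481 = 3.5725
n−2 ≥ 12.7628  ⇒  n ≥ 14.7628
Smallest integer n = 15

15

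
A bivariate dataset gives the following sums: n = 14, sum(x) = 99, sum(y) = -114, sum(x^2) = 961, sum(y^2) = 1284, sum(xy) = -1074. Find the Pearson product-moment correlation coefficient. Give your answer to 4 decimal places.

Numerator: nΣxy − (Σx)(Σy) = 14·(-1074) − (99)(-114) = -3750
Denominator: √[(nΣx²−(Σx)²)(nΣy²−(Σy)²)]
  nΣx²−(Σx)² = 14·961 − 9801 = 3653;  nΣy²−(Σy)² = 14·1284 − 12996 = 4980
  √(3653·4980) = √18191940 = 4265.2011
r = -3750 / 4265.2011 = -0.8792

-0.8792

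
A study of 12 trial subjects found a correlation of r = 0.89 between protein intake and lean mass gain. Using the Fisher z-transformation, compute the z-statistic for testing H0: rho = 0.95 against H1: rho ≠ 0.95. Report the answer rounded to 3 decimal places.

-1.230

z_r = atanh(0.89) = 1.421926,  z_0 = atanh(0.95) = 1.831781
SE = 1/√(n−3) = 1/√9 = 0.333333
z = (z_r − z_0)/SE = (1.421926 − 1.831781) / 0.333333 = -0.409855 / 0.333333 = -1.230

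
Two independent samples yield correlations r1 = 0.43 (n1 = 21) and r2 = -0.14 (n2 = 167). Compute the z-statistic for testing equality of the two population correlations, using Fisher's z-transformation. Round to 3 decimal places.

Fisher z-transforms: z1 = atanh(0.43) = 0.459897, z2 = atanh(-0.14) = -0.140926; difference d = 0.600823
Var(d) = 1/18 + 1/164 = 0.0555556 + 0.0060976 = 0.0616532
z = d/√Var(d) = 0.600823 / √0.0616532 = 0.600823 / 0.248301 = 2.420

2.420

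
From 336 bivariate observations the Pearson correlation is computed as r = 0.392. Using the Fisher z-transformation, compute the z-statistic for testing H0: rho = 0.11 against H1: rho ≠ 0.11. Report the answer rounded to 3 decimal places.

5.542

Fisher z: atanh(0.392) = 0.414161, atanh(0.11) = 0.110447
z = (z_r − z_0)·√(n−3) = (0.414161 − 0.110447)·√333 = 0.303714 · 18.248288 = 5.542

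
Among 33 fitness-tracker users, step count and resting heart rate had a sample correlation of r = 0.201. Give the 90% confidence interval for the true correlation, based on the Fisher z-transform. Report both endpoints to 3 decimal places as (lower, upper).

(-0.096, 0.465)

Fisher z: z_r = atanh(r) = ½·ln((1+0.201)/(1−0.201)) = 0.203774
SE(z) = 1/√(n−3) = 1/√30 = 0.182574
90% ⇒ z* = 1.645; margin = 1.645·0.182574 = 0.300334
CI on z-scale: (-0.096560, 0.504108)
Back-transform: tanh(-0.096560) = -0.096261, tanh(0.504108) = 0.465342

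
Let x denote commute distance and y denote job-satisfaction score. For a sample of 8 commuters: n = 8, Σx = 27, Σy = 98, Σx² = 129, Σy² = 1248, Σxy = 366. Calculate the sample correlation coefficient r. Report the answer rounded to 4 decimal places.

0.8311

Numerator: nΣxy − (Σx)(Σy) = 8·366 − (27)(98) = 282
Denominator: √[(nΣx²−(Σx)²)(nΣy²−(Σy)²)]
  nΣx²−(Σx)² = 8·129 − 729 = 303;  nΣy²−(Σy)² = 8·1248 − 9604 = 380
  √(303·380) = √115140 = 339.3229
r = 282 / 339.3229 = 0.8311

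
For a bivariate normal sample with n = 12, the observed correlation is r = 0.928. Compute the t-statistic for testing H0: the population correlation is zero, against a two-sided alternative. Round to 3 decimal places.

1 − r² = 1 − 0.861184 = 0.138816;  √(1−r²) = 0.372580
√(n−2) = √10 = 3.162278
t = r·√(n−2)/√(1−r²) = 0.928 · 3.162278 / 0.372580 = 7.876

7.876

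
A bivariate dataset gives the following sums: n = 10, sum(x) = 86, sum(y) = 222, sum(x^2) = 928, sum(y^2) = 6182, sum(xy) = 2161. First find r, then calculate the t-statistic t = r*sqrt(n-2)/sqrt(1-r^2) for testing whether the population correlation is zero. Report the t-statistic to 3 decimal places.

S_xy = nΣxy − ΣxΣy = 10·2161 − 86·222 = 21610 − 19092 = 2518
S_xx = nΣx² − (Σx)² = 10·928 − 86² = 9280 − 7396 = 1884
S_yy = nΣy² − (Σy)² = 10·6182 − 222² = 61820 − 49284 = 12536
r = S_xy / √(S_xx·S_yy) = 2518 / √(1884·12536) = 2518 / √23617824 = 2518 / 4859.8173 = 0.5181
t = r·√(n−2)/√(1−r²) = 0.5181·√8 / √(1−0.268428) = 1.465408 / 0.855320 = 1.713

1.713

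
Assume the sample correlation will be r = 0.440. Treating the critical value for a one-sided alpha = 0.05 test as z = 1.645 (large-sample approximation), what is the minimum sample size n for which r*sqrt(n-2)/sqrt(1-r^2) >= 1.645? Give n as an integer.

14

r√(n−2)/√(1−r²) ≥ 1.645  ⇔  n−2 ≥ (1.645)²·(1−r²)/r²
(1−r²)/r² = (1−0.193600)/0.193600 = 4.1653
n ≥ 2 + 2.706025·4.1653 = 2 + 11.2714 = 13.2714
⌈13.2714⌉ = 14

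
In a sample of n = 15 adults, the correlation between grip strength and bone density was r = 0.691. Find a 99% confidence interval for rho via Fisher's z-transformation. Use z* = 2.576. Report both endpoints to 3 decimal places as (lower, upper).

(0.106, 0.921)

z_r = atanh(0.691) = 0.849867;  SE = 1/√(n−3) = 1/√12 = 0.288675
z-limits: 0.849867 ± 2.576·0.288675 = 0.849867 ± 0.743627 = [0.106240, 1.593494]
ρ-limits: (tanh 0.106240, tanh 1.593494) = (0.106, 0.921)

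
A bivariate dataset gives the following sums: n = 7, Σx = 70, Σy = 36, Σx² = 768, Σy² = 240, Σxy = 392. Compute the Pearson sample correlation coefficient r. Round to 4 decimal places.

0.5239

Numerator: nΣxy − (Σx)(Σy) = 7·392 − (70)(36) = 224
Denominator: √[(nΣx²−(Σx)²)(nΣy²−(Σy)²)]
  nΣx²−(Σx)² = 7·768 − 4900 = 476;  nΣy²−(Σy)² = 7·240 − 1296 = 384
  √(476·384) = √182784 = 427.5325
r = 224 / 427.5325 = 0.5239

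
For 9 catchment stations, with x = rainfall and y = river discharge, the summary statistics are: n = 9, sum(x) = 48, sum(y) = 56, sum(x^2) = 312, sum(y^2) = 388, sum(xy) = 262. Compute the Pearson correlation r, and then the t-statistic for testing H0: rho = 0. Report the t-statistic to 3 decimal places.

S_xy = nΣxy − ΣxΣy = 9·262 − 48·56 = 2358 − 2688 = -330
S_xx = nΣx² − (Σx)² = 9·312 − 48² = 2808 − 2304 = 504
S_yy = nΣy² − (Σy)² = 9·388 − 56² = 3492 − 3136 = 356
r = S_xy / √(S_xx·S_yy) = -330 / √(504·356) = -330 / √179424 = -330 / 423.5847 = -0.7791
t = r·√(n−2)/√(1−r²) = -0.7791·√7 / √(1−0.606997) = -2.061305 / 0.626900 = -3.288

-3.288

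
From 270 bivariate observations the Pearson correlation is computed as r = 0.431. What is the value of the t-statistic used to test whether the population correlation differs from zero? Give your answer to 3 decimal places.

7.819

1 − r² = 1 − 0.185761 = 0.814239;  √(1−r²) = 0.902352
√(n−2) = √268 = 16.370706
t = r·√(n−2)/√(1−r²) = 0.431 · 16.370706 / 0.902352 = 7.819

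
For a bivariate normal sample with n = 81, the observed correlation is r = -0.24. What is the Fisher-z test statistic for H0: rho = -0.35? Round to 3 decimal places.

1.066

Fisher z: atanh(-0.24) = -0.244774, atanh(-0.35) = -0.365444
z = (z_r − z_0)·√(n−3) = (-0.244774 − (-0.365444))·√78 = 0.120670 · 8.831761 = 1.066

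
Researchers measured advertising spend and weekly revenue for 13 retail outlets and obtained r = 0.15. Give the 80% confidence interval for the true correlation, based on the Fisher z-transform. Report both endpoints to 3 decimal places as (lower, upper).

(-0.249, 0.505)

Fisher z: z_r = atanh(r) = ½·ln((1+0.15)/(1−0.15)) = 0.151140
SE(z) = 1/√(n−3) = 1/√10 = 0.316228
80% ⇒ z* = 1.282; margin = 1.282·0.316228 = 0.405404
CI on z-scale: (-0.254264, 0.556544)
Back-transform: tanh(-0.254264) = -0.248923, tanh(0.556544) = 0.505409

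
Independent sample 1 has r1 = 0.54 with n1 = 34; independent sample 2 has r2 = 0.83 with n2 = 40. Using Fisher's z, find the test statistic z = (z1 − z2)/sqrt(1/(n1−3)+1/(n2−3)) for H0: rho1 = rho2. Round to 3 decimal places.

Fisher z-transforms: z1 = atanh(0.54) = 0.604156, z2 = atanh(0.83) = 1.188136; difference d = -0.583980
Var(d) = 1/31 + 1/37 = 0.0322581 + 0.0270270 = 0.0592851
z = d/√Var(d) = -0.583980 / √0.0592851 = -0.583980 / 0.243485 = -2.398

-2.398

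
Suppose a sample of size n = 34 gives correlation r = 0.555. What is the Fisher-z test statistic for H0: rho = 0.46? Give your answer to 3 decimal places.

0.714

Fisher z: atanh(0.555) = 0.625578, atanh(0.46) = 0.497311
z = (z_r − z_0)·√(n−3) = (0.625578 − 0.497311)·√31 = 0.128267 · 5.567764 = 0.714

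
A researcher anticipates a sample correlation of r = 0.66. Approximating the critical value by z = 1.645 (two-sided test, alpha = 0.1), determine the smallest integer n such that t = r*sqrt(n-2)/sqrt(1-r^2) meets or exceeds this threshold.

r√(n−2)/√(1−r²) ≥ 1.645  ⇔  n−2 ≥ (1.645)²·(1−r²)/r²
(1−r²)/r² = (1−0.4356)/0.4356 = 1.2957
n ≥ 2 + 2.706025·1.2957 = 2 + 3.5062 = 5.5062
⌈5.5062⌉ = 6

6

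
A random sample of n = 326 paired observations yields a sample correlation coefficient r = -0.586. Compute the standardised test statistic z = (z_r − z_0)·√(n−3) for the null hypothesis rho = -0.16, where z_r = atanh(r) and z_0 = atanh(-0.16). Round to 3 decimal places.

-9.169

z_r = atanh(-0.586) = -0.671552,  z_0 = atanh(-0.16) = -0.161387
SE = 1/√(n−3) = 1/√323 = 0.055641
z = (z_r − z_0)/SE = (-0.671552 − (-0.161387)) / 0.055641 = -0.510165 / 0.055641 = -9.169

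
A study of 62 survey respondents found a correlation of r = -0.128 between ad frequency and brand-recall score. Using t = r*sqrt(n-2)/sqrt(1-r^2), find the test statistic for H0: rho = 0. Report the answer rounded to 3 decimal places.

1 − r² = 1 − 0.016384 = 0.983616;  √(1−r²) = 0.991774
√(n−2) = √60 = 7.745967
t = r·√(n−2)/√(1−r²) = -0.128 · 7.745967 / 0.991774 = -1.000

-1.000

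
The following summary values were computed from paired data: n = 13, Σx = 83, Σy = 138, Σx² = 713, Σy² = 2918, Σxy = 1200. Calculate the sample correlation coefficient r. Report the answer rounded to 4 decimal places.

0.6183

Numerator: nΣxy − (Σx)(Σy) = 13·1200 − (83)(138) = 4146
Denominator: √[(nΣx²−(Σx)²)(nΣy²−(Σy)²)]
  nΣx²−(Σx)² = 13·713 − 6889 = 2380;  nΣy²−(Σy)² = 13·2918 − 19044 = 18890
  √(2380·18890) = √44958200 = 6705.0876
r = 4146 / 6705.0876 = 0.6183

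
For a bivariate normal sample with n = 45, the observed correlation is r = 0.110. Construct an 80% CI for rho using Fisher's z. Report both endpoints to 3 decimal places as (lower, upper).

(-0.087, 0.299)

z_r = atanh(0.110) = 0.110447;  SE = 1/√(n−3) = 1/√42 = 0.154303
z-limits: 0.110447 ± 1.282·0.154303 = 0.110447 ± 0.197816 = [-0.087369, 0.308263]
ρ-limits: (tanh -0.087369, tanh 0.308263) = (-0.087, 0.299)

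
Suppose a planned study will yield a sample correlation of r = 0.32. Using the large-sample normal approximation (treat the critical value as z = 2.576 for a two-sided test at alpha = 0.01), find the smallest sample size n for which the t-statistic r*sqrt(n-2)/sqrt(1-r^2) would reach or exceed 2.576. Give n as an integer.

61

r√(n−2)/√(1−r²) ≥ 2.576  ⇔  n−2 ≥ (2.576)²·(1−r²)/r²
(1−r²)/r² = (1−0.1024)/0.1024 = 8.7656
n ≥ 2 + 6.635776·8.7656 = 2 + 58.1666 = 60.1666
⌈60.1666⌉ = 61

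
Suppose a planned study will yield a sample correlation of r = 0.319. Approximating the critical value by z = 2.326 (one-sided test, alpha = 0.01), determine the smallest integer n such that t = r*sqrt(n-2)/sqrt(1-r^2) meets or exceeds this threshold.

50

Need r·√(n−2)/√(1−r²) ≥ 2.326
√(n−2) ≥ 2.326·√(1−0.101761) / 0.319 = 2.326·0.947755 / 0.319 = 6.9106
n−2 ≥ 47.7564  ⇒  n ≥ 49.7564
Smallest integer n = 50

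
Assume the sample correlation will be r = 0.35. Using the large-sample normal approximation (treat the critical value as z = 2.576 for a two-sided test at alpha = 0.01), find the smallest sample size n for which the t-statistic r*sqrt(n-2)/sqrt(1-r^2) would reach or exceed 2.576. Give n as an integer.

50

Need r·√(n−2)/√(1−r²) ≥ 2.576
√(n−2) ≥ 2.576·√(1−0.1225) / 0.35 = 2.576·0.936750 / 0.35 = 6.8945
n−2 ≥ 47.5341  ⇒  n ≥ 49.5341
Smallest integer n = 50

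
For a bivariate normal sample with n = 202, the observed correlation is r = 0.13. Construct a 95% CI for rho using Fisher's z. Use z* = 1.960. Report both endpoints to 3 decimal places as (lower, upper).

z_r = atanh(0.13) = 0.130740;  SE = 1/√(n−3) = 1/√199 = 0.070888
z-limits: 0.130740 ± 1.960·0.070888 = 0.130740 ± 0.138940 = [-0.008200, 0.269680]
ρ-limits: (tanh -0.008200, tanh 0.269680) = (-0.008, 0.263)

(-0.008, 0.263)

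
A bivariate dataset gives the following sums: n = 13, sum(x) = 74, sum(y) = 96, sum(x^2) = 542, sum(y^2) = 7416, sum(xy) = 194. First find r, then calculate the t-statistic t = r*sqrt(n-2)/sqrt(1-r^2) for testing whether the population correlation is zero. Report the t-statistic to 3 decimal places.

S_xy = nΣxy − ΣxΣy = 13·194 − 74·96 = 2522 − 7104 = -4582
S_xx = nΣx² − (Σx)² = 13·542 − 74² = 7046 − 5476 = 1570
S_yy = nΣy² − (Σy)² = 13·7416 − 96² = 96408 − 9216 = 87192
r = S_xy / √(S_xx·S_yy) = -4582 / √(1570·87192) = -4582 / √136891440 = -4582 / 11700.0615 = -0.3916
t = r·√(n−2)/√(1−r²) = -0.3916·√11 / √(1−0.153351) = -1.298790 / 0.920135 = -1.412

-1.412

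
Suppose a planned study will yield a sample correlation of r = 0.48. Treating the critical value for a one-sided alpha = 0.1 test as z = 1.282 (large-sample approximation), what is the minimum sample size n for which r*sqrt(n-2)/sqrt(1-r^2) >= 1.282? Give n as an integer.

8

Need r·√(n−2)/√(1−r²) ≥ 1.282
√(n−2) ≥ 1.282·√(1−0.2304) / 0.48 = 1.282·0.877268 / 0.48 = 2.3430
n−2 ≥ 5.4896  ⇒  n ≥ 7.4896
Smallest integer n = 8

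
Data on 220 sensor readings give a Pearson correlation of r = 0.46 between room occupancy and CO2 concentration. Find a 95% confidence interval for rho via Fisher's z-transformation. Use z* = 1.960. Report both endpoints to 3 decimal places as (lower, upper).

(0.349, 0.558)

Fisher z: z_r = atanh(r) = ½·ln((1+0.46)/(1−0.46)) = 0.497311
SE(z) = 1/√(n−3) = 1/√217 = 0.067884
95% ⇒ z* = 1.960; margin = 1.960·0.067884 = 0.133053
CI on z-scale: (0.364258, 0.630364)
Back-transform: tanh(0.364258) = 0.348959, tanh(0.630364) = 0.558303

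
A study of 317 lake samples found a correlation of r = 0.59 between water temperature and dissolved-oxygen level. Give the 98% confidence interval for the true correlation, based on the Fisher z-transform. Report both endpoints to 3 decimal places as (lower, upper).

(0.498, 0.669)

z_r = atanh(0.59) = 0.677666;  SE = 1/√(n−3) = 1/√314 = 0.056433
z-limits: 0.677666 ± 2.326·0.056433 = 0.677666 ± 0.131263 = [0.546403, 0.808929]
ρ-limits: (tanh 0.546403, tanh 0.808929) = (0.498, 0.669)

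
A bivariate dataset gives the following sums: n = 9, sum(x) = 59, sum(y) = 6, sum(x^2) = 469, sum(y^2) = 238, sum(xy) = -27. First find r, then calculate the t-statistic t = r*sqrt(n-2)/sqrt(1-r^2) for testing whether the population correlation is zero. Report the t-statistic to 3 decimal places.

S_xy = nΣxy − ΣxΣy = 9·(-27) − 59·6 = -243 − 354 = -597
S_xx = nΣx² − (Σx)² = 9·469 − 59² = 4221 − 3481 = 740
S_yy = nΣy² − (Σy)² = 9·238 − 6² = 2142 − 36 = 2106
r = S_xy / √(S_xx·S_yy) = -597 / √(740·2106) = -597 / √1558440 = -597 / 1248.3749 = -0.4782
t = r·√(n−2)/√(1−r²) = -0.4782·√7 / √(1−0.228675) = -1.265198 / 0.878251 = -1.441

-1.441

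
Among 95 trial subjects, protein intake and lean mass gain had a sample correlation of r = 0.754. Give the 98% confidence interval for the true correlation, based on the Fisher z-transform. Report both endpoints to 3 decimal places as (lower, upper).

(0.629, 0.841)

Fisher z: z_r = atanh(r) = ½·ln((1+0.754)/(1−0.754)) = 0.982161
SE(z) = 1/√(n−3) = 1/√92 = 0.104257
98% ⇒ z* = 2.326; margin = 2.326·0.104257 = 0.242502
CI on z-scale: (0.739659, 1.224663)
Back-transform: tanh(0.739659) = 0.628939, tanh(1.224663) = 0.841024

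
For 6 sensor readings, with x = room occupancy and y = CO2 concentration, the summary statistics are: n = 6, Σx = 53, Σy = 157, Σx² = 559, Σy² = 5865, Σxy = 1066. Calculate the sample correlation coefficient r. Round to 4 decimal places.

S_xy = nΣxy − ΣxΣy = 6·1066 − 53·157 = 6396 − 8321 = -1925
S_xx = nΣx² − (Σx)² = 6·559 − 53² = 3354 − 2809 = 545
S_yy = nΣy² − (Σy)² = 6·5865 − 157² = 35190 − 24649 = 10541
r = S_xy / √(S_xx·S_yy) = -1925 / √(545·10541) = -1925 / √5744845 = -1925 / 2396.8406 = -0.8031

-0.8031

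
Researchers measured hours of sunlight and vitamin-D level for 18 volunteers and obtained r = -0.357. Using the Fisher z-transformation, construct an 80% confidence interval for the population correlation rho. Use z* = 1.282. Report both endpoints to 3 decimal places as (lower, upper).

(-0.607, -0.042)

z_r = atanh(-0.357) = -0.373443;  SE = 1/√(n−3) = 1/√15 = 0.258199
z-limits: -0.373443 ± 1.282·0.258199 = -0.373443 ± 0.331011 = [-0.704454, -0.042432]
ρ-limits: (tanh -0.704454, tanh -0.042432) = (-0.607, -0.042)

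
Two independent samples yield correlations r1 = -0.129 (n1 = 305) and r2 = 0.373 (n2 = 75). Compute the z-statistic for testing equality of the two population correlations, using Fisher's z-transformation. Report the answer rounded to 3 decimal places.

-3.977

Fisher z-transforms: z1 = atanh(-0.129) = -0.129723, z2 = atanh(0.373) = 0.391903; difference d = -0.521626
Var(d) = 1/302 + 1/72 = 0.0033113 + 0.0138889 = 0.0172002
z = d/√Var(d) = -0.521626 / √0.0172002 = -0.521626 / 0.131150 = -3.977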